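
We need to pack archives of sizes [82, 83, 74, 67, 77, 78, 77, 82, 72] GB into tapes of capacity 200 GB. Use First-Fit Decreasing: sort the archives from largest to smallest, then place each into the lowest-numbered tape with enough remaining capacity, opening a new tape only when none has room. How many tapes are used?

5

Sorted descending: 83, 82, 82, 78, 77, 77, 74, 72, 67.
tape 1: place 83 GB, 117 GB left
tape 1: place 82 GB, 35 GB left
tape 2: place 82 GB, 118 GB left
tape 2: place 78 GB, 40 GB left
tape 3: place 77 GB, 123 GB left
tape 3: place 77 GB, 46 GB left
tape 4: place 74 GB, 126 GB left
tape 4: place 72 GB, 54 GB left
tape 5: place 67 GB, 133 GB left
Final tapes: [83,82] [82,78] [77,77] [74,72] [67].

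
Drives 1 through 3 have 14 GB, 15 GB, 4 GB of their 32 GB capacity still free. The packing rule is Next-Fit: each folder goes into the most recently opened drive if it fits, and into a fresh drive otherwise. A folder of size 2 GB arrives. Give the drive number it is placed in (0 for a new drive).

3

Next-Fit only looks at drive 3, which has 4 GB free.
2 GB fits there.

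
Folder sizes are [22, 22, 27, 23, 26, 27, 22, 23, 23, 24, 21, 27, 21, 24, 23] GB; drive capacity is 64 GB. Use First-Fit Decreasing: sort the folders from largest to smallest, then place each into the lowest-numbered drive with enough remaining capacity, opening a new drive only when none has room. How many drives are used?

7

Sorted descending: 27, 27, 27, 26, 24, 24, 23, 23, 23, 23, 22, 22, 22, 21, 21.
Put 27 GB in drive 1; 37 GB remain.
Put 27 GB in drive 1; 10 GB remain.
Put 27 GB in drive 2; 37 GB remain.
Put 26 GB in drive 2; 11 GB remain.
Put 24 GB in drive 3; 40 GB remain.
Put 24 GB in drive 3; 16 GB remain.
Put 23 GB in drive 4; 41 GB remain.
Put 23 GB in drive 4; 18 GB remain.
Put 23 GB in drive 5; 41 GB remain.
Put 23 GB in drive 5; 18 GB remain.
Put 22 GB in drive 6; 42 GB remain.
Put 22 GB in drive 6; 20 GB remain.
Put 22 GB in drive 7; 42 GB remain.
Put 21 GB in drive 7; 21 GB remain.
Put 21 GB in drive 7; 0 GB remain.
Final drives: [27,27] [27,26] [24,24] [23,23] [23,23] [22,22] [22,21,21].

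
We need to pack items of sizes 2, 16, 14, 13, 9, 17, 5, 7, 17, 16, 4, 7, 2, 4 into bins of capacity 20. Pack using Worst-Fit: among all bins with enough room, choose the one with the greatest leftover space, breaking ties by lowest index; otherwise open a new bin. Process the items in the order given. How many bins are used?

8

2 → bin 1 (remaining 18)
16 → bin 1 (remaining 2)
14 → bin 2 (remaining 6)
13 → bin 3 (remaining 7)
9 → bin 4 (remaining 11)
17 → bin 5 (remaining 3)
5 → bin 4 (remaining 6)
7 → bin 3 (remaining 0)
17 → bin 6 (remaining 3)
16 → bin 7 (remaining 4)
4 → bin 2 (remaining 2)
7 → bin 8 (remaining 13)
2 → bin 8 (remaining 11)
4 → bin 8 (remaining 7)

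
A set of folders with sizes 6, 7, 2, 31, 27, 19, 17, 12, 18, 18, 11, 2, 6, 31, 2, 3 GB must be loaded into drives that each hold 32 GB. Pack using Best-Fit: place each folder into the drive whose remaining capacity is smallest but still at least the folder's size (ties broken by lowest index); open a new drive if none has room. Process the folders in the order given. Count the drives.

6 GB → drive 1 (remaining 26 GB)
7 GB → drive 1 (remaining 19 GB)
2 GB → drive 1 (remaining 17 GB)
31 GB → drive 2 (remaining 1 GB)
27 GB → drive 3 (remaining 5 GB)
19 GB → drive 4 (remaining 13 GB)
17 GB → drive 1 (remaining 0 GB)
12 GB → drive 4 (remaining 1 GB)
18 GB → drive 5 (remaining 14 GB)
18 GB → drive 6 (remaining 14 GB)
11 GB → drive 5 (remaining 3 GB)
2 GB → drive 5 (remaining 1 GB)
6 GB → drive 6 (remaining 8 GB)
31 GB → drive 7 (remaining 1 GB)
2 GB → drive 3 (remaining 3 GB)
3 GB → drive 3 (remaining 0 GB)

7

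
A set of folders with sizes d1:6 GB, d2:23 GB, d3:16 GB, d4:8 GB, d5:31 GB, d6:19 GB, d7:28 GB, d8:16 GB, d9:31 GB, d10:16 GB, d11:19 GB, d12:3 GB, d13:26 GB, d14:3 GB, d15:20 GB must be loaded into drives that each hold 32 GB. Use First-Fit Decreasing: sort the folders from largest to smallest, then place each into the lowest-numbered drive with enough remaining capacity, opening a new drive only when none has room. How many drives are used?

Sorted descending: 31, 31, 28, 26, 23, 20, 19, 19, 16, 16, 16, 8, 6, 3, 3.
31 GB → drive 1 (remaining 1 GB)
31 GB → drive 2 (remaining 1 GB)
28 GB → drive 3 (remaining 4 GB)
26 GB → drive 4 (remaining 6 GB)
23 GB → drive 5 (remaining 9 GB)
20 GB → drive 6 (remaining 12 GB)
19 GB → drive 7 (remaining 13 GB)
19 GB → drive 8 (remaining 13 GB)
16 GB → drive 9 (remaining 16 GB)
16 GB → drive 9 (remaining 0 GB)
16 GB → drive 10 (remaining 16 GB)
8 GB → drive 5 (remaining 1 GB)
6 GB → drive 4 (remaining 0 GB)
3 GB → drive 3 (remaining 1 GB)
3 GB → drive 6 (remaining 9 GB)
Final drives: [31] [31] [28,3] [26,6] [23,8] [20,3] [19] [19] [16,16] [16].

10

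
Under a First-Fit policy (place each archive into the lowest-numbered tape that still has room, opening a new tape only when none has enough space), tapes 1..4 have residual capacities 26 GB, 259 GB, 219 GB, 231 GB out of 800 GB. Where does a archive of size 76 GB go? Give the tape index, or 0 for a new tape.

Tapes with room: tape 2 (259 GB), tape 3 (219 GB), tape 4 (231 GB).
The first with room is tape 2.

2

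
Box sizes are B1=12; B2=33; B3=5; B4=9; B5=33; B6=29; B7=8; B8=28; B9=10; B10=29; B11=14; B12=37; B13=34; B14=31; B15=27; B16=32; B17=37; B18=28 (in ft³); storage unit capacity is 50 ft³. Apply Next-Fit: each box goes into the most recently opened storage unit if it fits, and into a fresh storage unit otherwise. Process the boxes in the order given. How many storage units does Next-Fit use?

12

storage unit 1: place B1 (12 ft³), 38 ft³ left
storage unit 1: place B2 (33 ft³), 5 ft³ left
storage unit 1: place B3 (5 ft³), 0 ft³ left
storage unit 2: place B4 (9 ft³), 41 ft³ left
storage unit 2: place B5 (33 ft³), 8 ft³ left
storage unit 3: place B6 (29 ft³), 21 ft³ left
storage unit 3: place B7 (8 ft³), 13 ft³ left
storage unit 4: place B8 (28 ft³), 22 ft³ left
storage unit 4: place B9 (10 ft³), 12 ft³ left
storage unit 5: place B10 (29 ft³), 21 ft³ left
storage unit 5: place B11 (14 ft³), 7 ft³ left
storage unit 6: place B12 (37 ft³), 13 ft³ left
storage unit 7: place B13 (34 ft³), 16 ft³ left
storage unit 8: place B14 (31 ft³), 19 ft³ left
storage unit 9: place B15 (27 ft³), 23 ft³ left
storage unit 10: place B16 (32 ft³), 18 ft³ left
storage unit 11: place B17 (37 ft³), 13 ft³ left
storage unit 12: place B18 (28 ft³), 22 ft³ left
Final storage units: [12,33,5] [9,33] [29,8] [28,10] [29,14] [37] [34] [31] [27] [32] [37] [28].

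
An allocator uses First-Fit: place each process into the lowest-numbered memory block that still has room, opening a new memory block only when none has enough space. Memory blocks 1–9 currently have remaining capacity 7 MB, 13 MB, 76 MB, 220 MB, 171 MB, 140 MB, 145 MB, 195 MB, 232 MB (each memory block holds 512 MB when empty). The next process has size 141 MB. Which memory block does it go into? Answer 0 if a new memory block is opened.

4

Memory blocks with room: memory block 4 (220 MB), memory block 5 (171 MB), memory block 7 (145 MB), memory block 8 (195 MB), memory block 9 (232 MB).
The first with room is memory block 4.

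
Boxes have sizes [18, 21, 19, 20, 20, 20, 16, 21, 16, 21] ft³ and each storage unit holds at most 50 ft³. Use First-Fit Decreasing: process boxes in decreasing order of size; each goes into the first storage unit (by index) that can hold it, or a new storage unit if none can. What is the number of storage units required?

5

Sorted descending: 21, 21, 21, 20, 20, 20, 19, 18, 16, 16.
Put 21 ft³ in storage unit 1; 29 ft³ remain.
Put 21 ft³ in storage unit 1; 8 ft³ remain.
Put 21 ft³ in storage unit 2; 29 ft³ remain.
Put 20 ft³ in storage unit 2; 9 ft³ remain.
Put 20 ft³ in storage unit 3; 30 ft³ remain.
Put 20 ft³ in storage unit 3; 10 ft³ remain.
Put 19 ft³ in storage unit 4; 31 ft³ remain.
Put 18 ft³ in storage unit 4; 13 ft³ remain.
Put 16 ft³ in storage unit 5; 34 ft³ remain.
Put 16 ft³ in storage unit 5; 18 ft³ remain.
Final storage units: [21,21] [21,20] [20,20] [19,18] [16,16].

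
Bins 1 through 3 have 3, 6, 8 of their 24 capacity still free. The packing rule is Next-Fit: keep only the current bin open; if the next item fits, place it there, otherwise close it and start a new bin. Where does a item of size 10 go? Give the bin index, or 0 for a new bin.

0

Next-Fit only looks at bin 3, which has 8 free.
10 does not fit, so a new bin is opened.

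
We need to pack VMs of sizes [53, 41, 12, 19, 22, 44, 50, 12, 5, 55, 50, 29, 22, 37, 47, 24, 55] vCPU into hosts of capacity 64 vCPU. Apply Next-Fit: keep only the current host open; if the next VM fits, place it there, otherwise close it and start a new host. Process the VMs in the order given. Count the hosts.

Put 53 vCPU in host 1; 11 vCPU remain.
Put 41 vCPU in host 2; 23 vCPU remain.
Put 12 vCPU in host 2; 11 vCPU remain.
Put 19 vCPU in host 3; 45 vCPU remain.
Put 22 vCPU in host 3; 23 vCPU remain.
Put 44 vCPU in host 4; 20 vCPU remain.
Put 50 vCPU in host 5; 14 vCPU remain.
Put 12 vCPU in host 5; 2 vCPU remain.
Put 5 vCPU in host 6; 59 vCPU remain.
Put 55 vCPU in host 6; 4 vCPU remain.
Put 50 vCPU in host 7; 14 vCPU remain.
Put 29 vCPU in host 8; 35 vCPU remain.
Put 22 vCPU in host 8; 13 vCPU remain.
Put 37 vCPU in host 9; 27 vCPU remain.
Put 47 vCPU in host 10; 17 vCPU remain.
Put 24 vCPU in host 11; 40 vCPU remain.
Put 55 vCPU in host 12; 9 vCPU remain.
Final hosts: [53] [41,12] [19,22] [44] [50,12] [5,55] [50] [29,22] [37] [47] [24] [55].

12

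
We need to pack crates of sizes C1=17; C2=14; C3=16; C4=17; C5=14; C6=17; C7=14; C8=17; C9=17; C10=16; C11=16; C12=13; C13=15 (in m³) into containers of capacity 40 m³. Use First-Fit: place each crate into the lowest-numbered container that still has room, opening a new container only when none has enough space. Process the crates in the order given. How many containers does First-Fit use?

container 1: place C1 (17 m³), 23 m³ left
container 1: place C2 (14 m³), 9 m³ left
container 2: place C3 (16 m³), 24 m³ left
container 2: place C4 (17 m³), 7 m³ left
container 3: place C5 (14 m³), 26 m³ left
container 3: place C6 (17 m³), 9 m³ left
container 4: place C7 (14 m³), 26 m³ left
container 4: place C8 (17 m³), 9 m³ left
container 5: place C9 (17 m³), 23 m³ left
container 5: place C10 (16 m³), 7 m³ left
container 6: place C11 (16 m³), 24 m³ left
container 6: place C12 (13 m³), 11 m³ left
container 7: place C13 (15 m³), 25 m³ left
Final containers: [17,14] [16,17] [14,17] [14,17] [17,16] [16,13] [15].

7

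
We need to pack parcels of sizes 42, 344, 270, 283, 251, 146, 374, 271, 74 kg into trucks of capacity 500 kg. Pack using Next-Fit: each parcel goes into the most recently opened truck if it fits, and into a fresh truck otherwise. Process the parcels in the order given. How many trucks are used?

6

Put 42 kg in truck 1; 458 kg remain.
Put 344 kg in truck 1; 114 kg remain.
Put 270 kg in truck 2; 230 kg remain.
Put 283 kg in truck 3; 217 kg remain.
Put 251 kg in truck 4; 249 kg remain.
Put 146 kg in truck 4; 103 kg remain.
Put 374 kg in truck 5; 126 kg remain.
Put 271 kg in truck 6; 229 kg remain.
Put 74 kg in truck 6; 155 kg remain.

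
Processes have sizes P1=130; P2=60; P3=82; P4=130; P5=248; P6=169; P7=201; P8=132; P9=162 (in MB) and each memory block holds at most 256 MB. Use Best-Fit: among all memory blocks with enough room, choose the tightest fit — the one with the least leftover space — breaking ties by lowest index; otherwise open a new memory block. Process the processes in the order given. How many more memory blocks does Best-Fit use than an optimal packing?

Best-Fit: [130,60] [82,130] [248] [169] [201] [132] [162] → 7 memory blocks.
7 processes exceed 128 MB (half the capacity), and no two of those can share a memory block, so at least 7 memory blocks are needed.
So 7 is already optimal.

0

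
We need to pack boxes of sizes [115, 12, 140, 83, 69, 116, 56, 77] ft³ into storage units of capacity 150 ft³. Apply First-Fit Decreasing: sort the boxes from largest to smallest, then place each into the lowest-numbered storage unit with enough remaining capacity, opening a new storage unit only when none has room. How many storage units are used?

5 storage units

Sorted descending: 140, 116, 115, 83, 77, 69, 56, 12.
storage unit 1: place 140 ft³, 10 ft³ left
storage unit 2: place 116 ft³, 34 ft³ left
storage unit 3: place 115 ft³, 35 ft³ left
storage unit 4: place 83 ft³, 67 ft³ left
storage unit 5: place 77 ft³, 73 ft³ left
storage unit 5: place 69 ft³, 4 ft³ left
storage unit 4: place 56 ft³, 11 ft³ left
storage unit 2: place 12 ft³, 22 ft³ left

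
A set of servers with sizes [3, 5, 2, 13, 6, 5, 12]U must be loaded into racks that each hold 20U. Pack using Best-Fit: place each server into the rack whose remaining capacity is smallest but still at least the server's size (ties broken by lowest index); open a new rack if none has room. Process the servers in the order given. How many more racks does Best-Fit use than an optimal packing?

Best-Fit: [3,5,2,5] [13,6] [12] → 3 racks.
Total size 46U; any packing needs at least ⌈46/20⌉ = 3 racks.
So 3 is already optimal.

0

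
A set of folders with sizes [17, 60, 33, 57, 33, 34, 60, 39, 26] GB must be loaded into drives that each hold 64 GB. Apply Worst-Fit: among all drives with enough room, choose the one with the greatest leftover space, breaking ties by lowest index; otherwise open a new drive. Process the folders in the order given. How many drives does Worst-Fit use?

17 GB → drive 1 (remaining 47 GB)
60 GB → drive 2 (remaining 4 GB)
33 GB → drive 1 (remaining 14 GB)
57 GB → drive 3 (remaining 7 GB)
33 GB → drive 4 (remaining 31 GB)
34 GB → drive 5 (remaining 30 GB)
60 GB → drive 6 (remaining 4 GB)
39 GB → drive 7 (remaining 25 GB)
26 GB → drive 4 (remaining 5 GB)
Final drives: [17,33] [60] [57] [33,26] [34] [60] [39].

7 drives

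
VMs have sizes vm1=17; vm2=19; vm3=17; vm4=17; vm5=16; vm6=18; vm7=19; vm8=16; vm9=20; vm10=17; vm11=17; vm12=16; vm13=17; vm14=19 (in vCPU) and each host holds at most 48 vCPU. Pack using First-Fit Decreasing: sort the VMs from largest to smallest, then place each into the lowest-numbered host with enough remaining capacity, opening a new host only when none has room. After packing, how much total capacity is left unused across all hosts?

91

Sorted descending: 20, 19, 19, 19, 18, 17, 17, 17, 17, 17, 17, 16, 16, 16.
host 1: place 20 vCPU, 28 vCPU left
host 1: place 19 vCPU, 9 vCPU left
host 2: place 19 vCPU, 29 vCPU left
host 2: place 19 vCPU, 10 vCPU left
host 3: place 18 vCPU, 30 vCPU left
host 3: place 17 vCPU, 13 vCPU left
host 4: place 17 vCPU, 31 vCPU left
host 4: place 17 vCPU, 14 vCPU left
host 5: place 17 vCPU, 31 vCPU left
host 5: place 17 vCPU, 14 vCPU left
host 6: place 17 vCPU, 31 vCPU left
host 6: place 16 vCPU, 15 vCPU left
host 7: place 16 vCPU, 32 vCPU left
host 7: place 16 vCPU, 16 vCPU left
7 hosts × 48 vCPU = 336 vCPU; used 245 vCPU; unused 91 vCPU.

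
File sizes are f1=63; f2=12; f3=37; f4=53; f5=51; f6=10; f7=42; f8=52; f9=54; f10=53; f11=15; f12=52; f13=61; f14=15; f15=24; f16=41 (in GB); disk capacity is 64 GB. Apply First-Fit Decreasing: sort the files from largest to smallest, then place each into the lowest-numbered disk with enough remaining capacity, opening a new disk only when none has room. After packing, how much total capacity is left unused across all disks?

Sorted descending: 63, 61, 54, 53, 53, 52, 52, 51, 42, 41, 37, 24, 15, 15, 12, 10.
Put 63 GB in disk 1; 1 GB remain.
Put 61 GB in disk 2; 3 GB remain.
Put 54 GB in disk 3; 10 GB remain.
Put 53 GB in disk 4; 11 GB remain.
Put 53 GB in disk 5; 11 GB remain.
Put 52 GB in disk 6; 12 GB remain.
Put 52 GB in disk 7; 12 GB remain.
Put 51 GB in disk 8; 13 GB remain.
Put 42 GB in disk 9; 22 GB remain.
Put 41 GB in disk 10; 23 GB remain.
Put 37 GB in disk 11; 27 GB remain.
Put 24 GB in disk 11; 3 GB remain.
Put 15 GB in disk 9; 7 GB remain.
Put 15 GB in disk 10; 8 GB remain.
Put 12 GB in disk 6; 0 GB remain.
Put 10 GB in disk 3; 0 GB remain.
11 disks × 64 GB = 704 GB; used 635 GB; unused 69 GB.

69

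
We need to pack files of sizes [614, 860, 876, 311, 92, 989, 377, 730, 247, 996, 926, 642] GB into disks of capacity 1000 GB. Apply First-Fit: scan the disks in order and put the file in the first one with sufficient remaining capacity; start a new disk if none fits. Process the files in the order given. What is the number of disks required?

9 disks

614 GB → disk 1 (remaining 386 GB)
860 GB → disk 2 (remaining 140 GB)
876 GB → disk 3 (remaining 124 GB)
311 GB → disk 1 (remaining 75 GB)
92 GB → disk 2 (remaining 48 GB)
989 GB → disk 4 (remaining 11 GB)
377 GB → disk 5 (remaining 623 GB)
730 GB → disk 6 (remaining 270 GB)
247 GB → disk 5 (remaining 376 GB)
996 GB → disk 7 (remaining 4 GB)
926 GB → disk 8 (remaining 74 GB)
642 GB → disk 9 (remaining 358 GB)
Final disks: [614,311] [860,92] [876] [989] [377,247] [730] [996] [926] [642].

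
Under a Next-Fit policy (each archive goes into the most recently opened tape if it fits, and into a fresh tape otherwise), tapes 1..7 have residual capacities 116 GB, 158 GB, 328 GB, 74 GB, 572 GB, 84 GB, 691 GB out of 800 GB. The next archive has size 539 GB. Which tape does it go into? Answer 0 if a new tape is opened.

7

Next-Fit only looks at tape 7, which has 691 GB free.
539 GB fits there.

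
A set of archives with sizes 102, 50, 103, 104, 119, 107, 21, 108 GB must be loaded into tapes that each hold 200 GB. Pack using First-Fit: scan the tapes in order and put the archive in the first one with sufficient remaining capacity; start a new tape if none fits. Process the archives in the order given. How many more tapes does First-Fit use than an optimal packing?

First-Fit: [102,50,21] [103] [104] [119] [107] [108] → 6 tapes.
6 archives exceed 100 GB (half the capacity), and no two of those can share a tape, so at least 6 tapes are needed.
So 6 is already optimal.

0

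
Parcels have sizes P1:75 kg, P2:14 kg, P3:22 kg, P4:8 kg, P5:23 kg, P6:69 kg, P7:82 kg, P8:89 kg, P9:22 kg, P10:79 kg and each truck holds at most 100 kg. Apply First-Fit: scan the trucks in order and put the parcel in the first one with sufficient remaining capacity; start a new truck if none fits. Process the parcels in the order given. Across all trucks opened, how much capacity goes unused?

117

P1 (75 kg) → truck 1 (remaining 25 kg)
P2 (14 kg) → truck 1 (remaining 11 kg)
P3 (22 kg) → truck 2 (remaining 78 kg)
P4 (8 kg) → truck 1 (remaining 3 kg)
P5 (23 kg) → truck 2 (remaining 55 kg)
P6 (69 kg) → truck 3 (remaining 31 kg)
P7 (82 kg) → truck 4 (remaining 18 kg)
P8 (89 kg) → truck 5 (remaining 11 kg)
P9 (22 kg) → truck 2 (remaining 33 kg)
P10 (79 kg) → truck 6 (remaining 21 kg)
6 trucks × 100 kg = 600 kg; used 483 kg; unused 117 kg.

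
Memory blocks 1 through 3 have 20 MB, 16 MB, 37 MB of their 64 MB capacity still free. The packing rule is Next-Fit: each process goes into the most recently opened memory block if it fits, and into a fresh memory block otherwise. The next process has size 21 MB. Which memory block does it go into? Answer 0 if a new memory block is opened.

3

Next-Fit only looks at memory block 3, which has 37 MB free.
21 MB fits there.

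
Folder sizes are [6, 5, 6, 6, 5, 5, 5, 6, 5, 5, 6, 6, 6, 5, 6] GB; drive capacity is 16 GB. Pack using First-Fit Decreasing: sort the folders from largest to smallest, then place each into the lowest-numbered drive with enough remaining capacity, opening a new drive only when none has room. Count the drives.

Sorted descending: 6, 6, 6, 6, 6, 6, 6, 6, 5, 5, 5, 5, 5, 5, 5.
Put 6 GB in drive 1; 10 GB remain.
Put 6 GB in drive 1; 4 GB remain.
Put 6 GB in drive 2; 10 GB remain.
Put 6 GB in drive 2; 4 GB remain.
Put 6 GB in drive 3; 10 GB remain.
Put 6 GB in drive 3; 4 GB remain.
Put 6 GB in drive 4; 10 GB remain.
Put 6 GB in drive 4; 4 GB remain.
Put 5 GB in drive 5; 11 GB remain.
Put 5 GB in drive 5; 6 GB remain.
Put 5 GB in drive 5; 1 GB remain.
Put 5 GB in drive 6; 11 GB remain.
Put 5 GB in drive 6; 6 GB remain.
Put 5 GB in drive 6; 1 GB remain.
Put 5 GB in drive 7; 11 GB remain.
Final drives: [6,6] [6,6] [6,6] [6,6] [5,5,5] [5,5,5] [5].

7 drives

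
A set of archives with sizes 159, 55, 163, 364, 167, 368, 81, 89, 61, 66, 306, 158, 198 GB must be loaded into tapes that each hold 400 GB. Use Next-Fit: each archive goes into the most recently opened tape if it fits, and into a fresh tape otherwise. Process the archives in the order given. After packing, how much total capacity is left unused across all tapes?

tape 1: place 159 GB, 241 GB left
tape 1: place 55 GB, 186 GB left
tape 1: place 163 GB, 23 GB left
tape 2: place 364 GB, 36 GB left
tape 3: place 167 GB, 233 GB left
tape 4: place 368 GB, 32 GB left
tape 5: place 81 GB, 319 GB left
tape 5: place 89 GB, 230 GB left
tape 5: place 61 GB, 169 GB left
tape 5: place 66 GB, 103 GB left
tape 6: place 306 GB, 94 GB left
tape 7: place 158 GB, 242 GB left
tape 7: place 198 GB, 44 GB left
7 tapes × 400 GB = 2800 GB; used 2235 GB; unused 565 GB.

565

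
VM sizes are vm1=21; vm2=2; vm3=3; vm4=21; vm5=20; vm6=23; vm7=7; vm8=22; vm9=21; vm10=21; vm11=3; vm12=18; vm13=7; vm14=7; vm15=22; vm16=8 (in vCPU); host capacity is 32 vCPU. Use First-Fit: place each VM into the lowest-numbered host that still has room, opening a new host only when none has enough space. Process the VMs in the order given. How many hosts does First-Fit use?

host 1: place vm1 (21 vCPU), 11 vCPU left
host 1: place vm2 (2 vCPU), 9 vCPU left
host 1: place vm3 (3 vCPU), 6 vCPU left
host 2: place vm4 (21 vCPU), 11 vCPU left
host 3: place vm5 (20 vCPU), 12 vCPU left
host 4: place vm6 (23 vCPU), 9 vCPU left
host 2: place vm7 (7 vCPU), 4 vCPU left
host 5: place vm8 (22 vCPU), 10 vCPU left
host 6: place vm9 (21 vCPU), 11 vCPU left
host 7: place vm10 (21 vCPU), 11 vCPU left
host 1: place vm11 (3 vCPU), 3 vCPU left
host 8: place vm12 (18 vCPU), 14 vCPU left
host 3: place vm13 (7 vCPU), 5 vCPU left
host 4: place vm14 (7 vCPU), 2 vCPU left
host 9: place vm15 (22 vCPU), 10 vCPU left
host 5: place vm16 (8 vCPU), 2 vCPU left
Final hosts: [21,2,3,3] [21,7] [20,7] [23,7] [22,8] [21] [21] [18] [22].

9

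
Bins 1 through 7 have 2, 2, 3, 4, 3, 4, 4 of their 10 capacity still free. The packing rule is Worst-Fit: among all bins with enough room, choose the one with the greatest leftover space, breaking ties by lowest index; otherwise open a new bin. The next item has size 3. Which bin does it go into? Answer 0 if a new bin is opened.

4

Bins with room: bin 3 (3), bin 4 (4), bin 5 (3), bin 6 (4), bin 7 (4).
Most room is bin 4 with 4 free.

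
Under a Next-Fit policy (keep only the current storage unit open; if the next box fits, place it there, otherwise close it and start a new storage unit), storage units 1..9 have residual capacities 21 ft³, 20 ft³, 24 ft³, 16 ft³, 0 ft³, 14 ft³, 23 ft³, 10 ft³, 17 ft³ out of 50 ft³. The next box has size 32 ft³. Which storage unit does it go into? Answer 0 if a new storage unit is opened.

0

Next-Fit only looks at storage unit 9, which has 17 ft³ free.
32 ft³ does not fit, so a new storage unit is opened.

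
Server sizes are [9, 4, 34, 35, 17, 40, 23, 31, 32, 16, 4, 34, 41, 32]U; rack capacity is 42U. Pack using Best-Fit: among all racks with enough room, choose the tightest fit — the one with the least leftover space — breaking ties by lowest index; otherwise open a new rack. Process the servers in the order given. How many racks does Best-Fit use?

Put 9U in rack 1; 33U remain.
Put 4U in rack 1; 29U remain.
Put 34U in rack 2; 8U remain.
Put 35U in rack 3; 7U remain.
Put 17U in rack 1; 12U remain.
Put 40U in rack 4; 2U remain.
Put 23U in rack 5; 19U remain.
Put 31U in rack 6; 11U remain.
Put 32U in rack 7; 10U remain.
Put 16U in rack 5; 3U remain.
Put 4U in rack 3; 3U remain.
Put 34U in rack 8; 8U remain.
Put 41U in rack 9; 1U remain.
Put 32U in rack 10; 10U remain.

10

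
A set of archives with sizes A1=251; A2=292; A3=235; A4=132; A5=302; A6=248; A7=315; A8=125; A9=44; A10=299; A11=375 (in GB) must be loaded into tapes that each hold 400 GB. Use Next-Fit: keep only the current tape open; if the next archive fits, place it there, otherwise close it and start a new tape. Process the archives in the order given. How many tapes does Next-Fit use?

tape 1: place A1 (251 GB), 149 GB left
tape 2: place A2 (292 GB), 108 GB left
tape 3: place A3 (235 GB), 165 GB left
tape 3: place A4 (132 GB), 33 GB left
tape 4: place A5 (302 GB), 98 GB left
tape 5: place A6 (248 GB), 152 GB left
tape 6: place A7 (315 GB), 85 GB left
tape 7: place A8 (125 GB), 275 GB left
tape 7: place A9 (44 GB), 231 GB left
tape 8: place A10 (299 GB), 101 GB left
tape 9: place A11 (375 GB), 25 GB left

9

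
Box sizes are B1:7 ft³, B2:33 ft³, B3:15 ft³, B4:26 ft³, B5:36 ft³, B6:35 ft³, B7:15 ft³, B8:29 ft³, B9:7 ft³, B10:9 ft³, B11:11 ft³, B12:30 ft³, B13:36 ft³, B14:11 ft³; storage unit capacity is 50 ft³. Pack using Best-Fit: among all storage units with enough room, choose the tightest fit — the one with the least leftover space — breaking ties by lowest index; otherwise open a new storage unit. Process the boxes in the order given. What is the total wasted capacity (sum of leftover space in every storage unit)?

50

B1 (7 ft³) → storage unit 1 (remaining 43 ft³)
B2 (33 ft³) → storage unit 1 (remaining 10 ft³)
B3 (15 ft³) → storage unit 2 (remaining 35 ft³)
B4 (26 ft³) → storage unit 2 (remaining 9 ft³)
B5 (36 ft³) → storage unit 3 (remaining 14 ft³)
B6 (35 ft³) → storage unit 4 (remaining 15 ft³)
B7 (15 ft³) → storage unit 4 (remaining 0 ft³)
B8 (29 ft³) → storage unit 5 (remaining 21 ft³)
B9 (7 ft³) → storage unit 2 (remaining 2 ft³)
B10 (9 ft³) → storage unit 1 (remaining 1 ft³)
B11 (11 ft³) → storage unit 3 (remaining 3 ft³)
B12 (30 ft³) → storage unit 6 (remaining 20 ft³)
B13 (36 ft³) → storage unit 7 (remaining 14 ft³)
B14 (11 ft³) → storage unit 7 (remaining 3 ft³)
7 storage units × 50 ft³ = 350 ft³; used 300 ft³; unused 50 ft³.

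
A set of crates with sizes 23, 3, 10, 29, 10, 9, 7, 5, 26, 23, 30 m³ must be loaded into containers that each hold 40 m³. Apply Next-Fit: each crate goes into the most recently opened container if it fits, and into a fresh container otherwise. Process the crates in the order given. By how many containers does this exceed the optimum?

Next-Fit: [23,3,10] [29,10] [9,7,5] [26] [23] [30] → 6 containers.
Total size 175 m³; any packing needs at least ⌈175/40⌉ = 5 containers.
An optimal packing achieves that bound: [30,10] [29,10] [26,9,5] [23,7,3] [23] → 5 containers.
Excess: 6 − 5 = 1.

1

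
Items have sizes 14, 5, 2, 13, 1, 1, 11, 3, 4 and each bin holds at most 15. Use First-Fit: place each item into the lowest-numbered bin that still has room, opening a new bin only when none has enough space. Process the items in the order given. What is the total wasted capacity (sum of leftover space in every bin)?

6

Put 14 in bin 1; 1 remain.
Put 5 in bin 2; 10 remain.
Put 2 in bin 2; 8 remain.
Put 13 in bin 3; 2 remain.
Put 1 in bin 1; 0 remain.
Put 1 in bin 2; 7 remain.
Put 11 in bin 4; 4 remain.
Put 3 in bin 2; 4 remain.
Put 4 in bin 2; 0 remain.
4 bins × 15 = 60; used 54; unused 6.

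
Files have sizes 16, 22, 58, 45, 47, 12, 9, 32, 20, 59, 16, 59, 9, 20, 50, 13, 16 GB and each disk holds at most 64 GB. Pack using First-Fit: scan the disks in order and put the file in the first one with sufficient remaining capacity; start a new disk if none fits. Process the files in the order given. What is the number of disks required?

disk 1: place 16 GB, 48 GB left
disk 1: place 22 GB, 26 GB left
disk 2: place 58 GB, 6 GB left
disk 3: place 45 GB, 19 GB left
disk 4: place 47 GB, 17 GB left
disk 1: place 12 GB, 14 GB left
disk 1: place 9 GB, 5 GB left
disk 5: place 32 GB, 32 GB left
disk 5: place 20 GB, 12 GB left
disk 6: place 59 GB, 5 GB left
disk 3: place 16 GB, 3 GB left
disk 7: place 59 GB, 5 GB left
disk 4: place 9 GB, 8 GB left
disk 8: place 20 GB, 44 GB left
disk 9: place 50 GB, 14 GB left
disk 8: place 13 GB, 31 GB left
disk 8: place 16 GB, 15 GB left
Final disks: [16,22,12,9] [58] [45,16] [47,9] [32,20] [59] [59] [20,13,16] [50].

9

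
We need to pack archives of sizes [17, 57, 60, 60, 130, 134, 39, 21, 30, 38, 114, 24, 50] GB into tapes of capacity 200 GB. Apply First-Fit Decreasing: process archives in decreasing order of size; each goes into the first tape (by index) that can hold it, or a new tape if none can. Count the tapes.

Sorted descending: 134, 130, 114, 60, 60, 57, 50, 39, 38, 30, 24, 21, 17.
tape 1: place 134 GB, 66 GB left
tape 2: place 130 GB, 70 GB left
tape 3: place 114 GB, 86 GB left
tape 1: place 60 GB, 6 GB left
tape 2: place 60 GB, 10 GB left
tape 3: place 57 GB, 29 GB left
tape 4: place 50 GB, 150 GB left
tape 4: place 39 GB, 111 GB left
tape 4: place 38 GB, 73 GB left
tape 4: place 30 GB, 43 GB left
tape 3: place 24 GB, 5 GB left
tape 4: place 21 GB, 22 GB left
tape 4: place 17 GB, 5 GB left
Final tapes: [134,60] [130,60] [114,57,24] [50,39,38,30,21,17].

4 tapes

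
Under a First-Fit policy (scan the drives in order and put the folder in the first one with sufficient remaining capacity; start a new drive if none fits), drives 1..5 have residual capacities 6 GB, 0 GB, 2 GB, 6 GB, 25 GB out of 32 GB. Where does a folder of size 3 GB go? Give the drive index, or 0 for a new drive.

1

Drives with room: drive 1 (6 GB), drive 4 (6 GB), drive 5 (25 GB).
The first with room is drive 1.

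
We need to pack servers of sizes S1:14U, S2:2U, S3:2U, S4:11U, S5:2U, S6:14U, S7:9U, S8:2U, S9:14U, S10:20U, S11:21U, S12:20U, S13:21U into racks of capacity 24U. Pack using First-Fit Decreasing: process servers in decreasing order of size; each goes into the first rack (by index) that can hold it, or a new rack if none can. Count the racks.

8

Sorted descending: 21, 21, 20, 20, 14, 14, 14, 11, 9, 2, 2, 2, 2.
21U → rack 1 (remaining 3U)
21U → rack 2 (remaining 3U)
20U → rack 3 (remaining 4U)
20U → rack 4 (remaining 4U)
14U → rack 5 (remaining 10U)
14U → rack 6 (remaining 10U)
14U → rack 7 (remaining 10U)
11U → rack 8 (remaining 13U)
9U → rack 5 (remaining 1U)
2U → rack 1 (remaining 1U)
2U → rack 2 (remaining 1U)
2U → rack 3 (remaining 2U)
2U → rack 3 (remaining 0U)
Final racks: [21,2] [21,2] [20,2,2] [20] [14,9] [14] [14] [11].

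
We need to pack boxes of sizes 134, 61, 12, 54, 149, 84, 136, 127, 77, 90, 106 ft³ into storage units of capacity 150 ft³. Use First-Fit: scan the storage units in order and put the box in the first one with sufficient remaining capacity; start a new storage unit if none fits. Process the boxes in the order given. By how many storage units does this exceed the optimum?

First-Fit: [134,12] [61,54] [149] [84] [136] [127] [77] [90] [106] → 9 storage units.
8 boxes exceed 75 ft³ (half the capacity), and no two of those can share a storage unit, so at least 8 storage units are needed.
An optimal packing achieves that bound: [149] [136,12] [134] [127] [106] [90,54] [84,61] [77] → 8 storage units.
Excess: 9 − 8 = 1.

1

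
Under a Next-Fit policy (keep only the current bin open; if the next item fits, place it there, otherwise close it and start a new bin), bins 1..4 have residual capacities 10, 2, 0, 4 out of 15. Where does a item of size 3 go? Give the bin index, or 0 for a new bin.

Next-Fit only looks at bin 4, which has 4 free.
3 fits there.

4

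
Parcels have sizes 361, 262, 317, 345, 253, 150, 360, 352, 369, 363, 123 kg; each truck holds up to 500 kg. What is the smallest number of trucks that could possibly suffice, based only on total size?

Total size = 361 + 262 + 317 + 345 + 253 + 150 + 360 + 352 + 369 + 363 + 123 = 3255 kg.
⌈3255 / 500⌉ = 7.

7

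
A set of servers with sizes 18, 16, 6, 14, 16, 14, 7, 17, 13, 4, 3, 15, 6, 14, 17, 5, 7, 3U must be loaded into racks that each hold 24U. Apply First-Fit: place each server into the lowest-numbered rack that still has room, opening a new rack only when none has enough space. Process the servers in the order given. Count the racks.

rack 1: place 18U, 6U left
rack 2: place 16U, 8U left
rack 1: place 6U, 0U left
rack 3: place 14U, 10U left
rack 4: place 16U, 8U left
rack 5: place 14U, 10U left
rack 2: place 7U, 1U left
rack 6: place 17U, 7U left
rack 7: place 13U, 11U left
rack 3: place 4U, 6U left
rack 3: place 3U, 3U left
rack 8: place 15U, 9U left
rack 4: place 6U, 2U left
rack 9: place 14U, 10U left
rack 10: place 17U, 7U left
rack 5: place 5U, 5U left
rack 6: place 7U, 0U left
rack 3: place 3U, 0U left
Final racks: [18,6] [16,7] [14,4,3,3] [16,6] [14,5] [17,7] [13] [15] [14] [17].

10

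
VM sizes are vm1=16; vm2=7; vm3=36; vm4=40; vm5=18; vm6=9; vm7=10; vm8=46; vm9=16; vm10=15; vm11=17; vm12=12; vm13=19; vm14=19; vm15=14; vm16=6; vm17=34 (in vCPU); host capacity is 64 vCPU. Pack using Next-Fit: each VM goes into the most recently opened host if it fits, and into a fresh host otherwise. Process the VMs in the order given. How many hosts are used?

7 hosts

vm1 (16 vCPU) → host 1 (remaining 48 vCPU)
vm2 (7 vCPU) → host 1 (remaining 41 vCPU)
vm3 (36 vCPU) → host 1 (remaining 5 vCPU)
vm4 (40 vCPU) → host 2 (remaining 24 vCPU)
vm5 (18 vCPU) → host 2 (remaining 6 vCPU)
vm6 (9 vCPU) → host 3 (remaining 55 vCPU)
vm7 (10 vCPU) → host 3 (remaining 45 vCPU)
vm8 (46 vCPU) → host 4 (remaining 18 vCPU)
vm9 (16 vCPU) → host 4 (remaining 2 vCPU)
vm10 (15 vCPU) → host 5 (remaining 49 vCPU)
vm11 (17 vCPU) → host 5 (remaining 32 vCPU)
vm12 (12 vCPU) → host 5 (remaining 20 vCPU)
vm13 (19 vCPU) → host 5 (remaining 1 vCPU)
vm14 (19 vCPU) → host 6 (remaining 45 vCPU)
vm15 (14 vCPU) → host 6 (remaining 31 vCPU)
vm16 (6 vCPU) → host 6 (remaining 25 vCPU)
vm17 (34 vCPU) → host 7 (remaining 30 vCPU)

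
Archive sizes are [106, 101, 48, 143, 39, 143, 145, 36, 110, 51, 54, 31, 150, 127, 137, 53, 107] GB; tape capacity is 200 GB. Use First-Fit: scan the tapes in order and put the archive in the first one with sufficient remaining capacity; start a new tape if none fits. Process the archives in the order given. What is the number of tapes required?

106 GB → tape 1 (remaining 94 GB)
101 GB → tape 2 (remaining 99 GB)
48 GB → tape 1 (remaining 46 GB)
143 GB → tape 3 (remaining 57 GB)
39 GB → tape 1 (remaining 7 GB)
143 GB → tape 4 (remaining 57 GB)
145 GB → tape 5 (remaining 55 GB)
36 GB → tape 2 (remaining 63 GB)
110 GB → tape 6 (remaining 90 GB)
51 GB → tape 2 (remaining 12 GB)
54 GB → tape 3 (remaining 3 GB)
31 GB → tape 4 (remaining 26 GB)
150 GB → tape 7 (remaining 50 GB)
127 GB → tape 8 (remaining 73 GB)
137 GB → tape 9 (remaining 63 GB)
53 GB → tape 5 (remaining 2 GB)
107 GB → tape 10 (remaining 93 GB)
Final tapes: [106,48,39] [101,36,51] [143,54] [143,31] [145,53] [110] [150] [127] [137] [107].

10 tapes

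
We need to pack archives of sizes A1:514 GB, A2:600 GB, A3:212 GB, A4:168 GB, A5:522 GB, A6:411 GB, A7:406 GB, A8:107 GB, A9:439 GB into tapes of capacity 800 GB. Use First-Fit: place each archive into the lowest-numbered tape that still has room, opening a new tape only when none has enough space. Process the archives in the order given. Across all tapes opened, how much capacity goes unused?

A1 (514 GB) → tape 1 (remaining 286 GB)
A2 (600 GB) → tape 2 (remaining 200 GB)
A3 (212 GB) → tape 1 (remaining 74 GB)
A4 (168 GB) → tape 2 (remaining 32 GB)
A5 (522 GB) → tape 3 (remaining 278 GB)
A6 (411 GB) → tape 4 (remaining 389 GB)
A7 (406 GB) → tape 5 (remaining 394 GB)
A8 (107 GB) → tape 3 (remaining 171 GB)
A9 (439 GB) → tape 6 (remaining 361 GB)
6 tapes × 800 GB = 4800 GB; used 3379 GB; unused 1421 GB.

1421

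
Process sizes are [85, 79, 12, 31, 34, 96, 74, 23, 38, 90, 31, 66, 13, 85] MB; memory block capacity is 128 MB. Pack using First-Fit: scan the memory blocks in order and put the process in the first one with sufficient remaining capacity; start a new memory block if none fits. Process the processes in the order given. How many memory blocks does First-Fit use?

Put 85 MB in memory block 1; 43 MB remain.
Put 79 MB in memory block 2; 49 MB remain.
Put 12 MB in memory block 1; 31 MB remain.
Put 31 MB in memory block 1; 0 MB remain.
Put 34 MB in memory block 2; 15 MB remain.
Put 96 MB in memory block 3; 32 MB remain.
Put 74 MB in memory block 4; 54 MB remain.
Put 23 MB in memory block 3; 9 MB remain.
Put 38 MB in memory block 4; 16 MB remain.
Put 90 MB in memory block 5; 38 MB remain.
Put 31 MB in memory block 5; 7 MB remain.
Put 66 MB in memory block 6; 62 MB remain.
Put 13 MB in memory block 2; 2 MB remain.
Put 85 MB in memory block 7; 43 MB remain.
Final memory blocks: [85,12,31] [79,34,13] [96,23] [74,38] [90,31] [66] [85].

7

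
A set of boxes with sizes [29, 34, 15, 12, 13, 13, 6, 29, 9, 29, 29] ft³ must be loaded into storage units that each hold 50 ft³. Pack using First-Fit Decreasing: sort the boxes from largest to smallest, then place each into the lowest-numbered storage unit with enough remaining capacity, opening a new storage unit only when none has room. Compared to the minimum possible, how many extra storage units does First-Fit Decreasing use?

First-Fit Decreasing: [34,15] [29,13,6] [29,13] [29,12,9] [29] → 5 storage units.
Total size 218 ft³; any packing needs at least ⌈218/50⌉ = 5 storage units.
So 5 is already optimal.

0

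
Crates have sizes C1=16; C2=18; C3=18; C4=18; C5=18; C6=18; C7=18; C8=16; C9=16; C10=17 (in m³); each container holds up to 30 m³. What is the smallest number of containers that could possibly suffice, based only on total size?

6

Total size = 16 + 18 + 18 + 18 + 18 + 18 + 18 + 16 + 16 + 17 = 173 m³.
⌈173 / 30⌉ = 6.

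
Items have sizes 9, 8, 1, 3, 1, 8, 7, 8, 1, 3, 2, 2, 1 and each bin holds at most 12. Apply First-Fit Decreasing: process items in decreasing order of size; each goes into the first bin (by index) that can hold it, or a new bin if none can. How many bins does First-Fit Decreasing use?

Sorted descending: 9, 8, 8, 8, 7, 3, 3, 2, 2, 1, 1, 1, 1.
Put 9 in bin 1; 3 remain.
Put 8 in bin 2; 4 remain.
Put 8 in bin 3; 4 remain.
Put 8 in bin 4; 4 remain.
Put 7 in bin 5; 5 remain.
Put 3 in bin 1; 0 remain.
Put 3 in bin 2; 1 remain.
Put 2 in bin 3; 2 remain.
Put 2 in bin 3; 0 remain.
Put 1 in bin 2; 0 remain.
Put 1 in bin 4; 3 remain.
Put 1 in bin 4; 2 remain.
Put 1 in bin 4; 1 remain.

5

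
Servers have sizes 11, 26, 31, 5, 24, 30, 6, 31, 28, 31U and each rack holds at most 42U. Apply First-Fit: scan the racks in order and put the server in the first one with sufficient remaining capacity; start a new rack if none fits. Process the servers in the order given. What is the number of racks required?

11U → rack 1 (remaining 31U)
26U → rack 1 (remaining 5U)
31U → rack 2 (remaining 11U)
5U → rack 1 (remaining 0U)
24U → rack 3 (remaining 18U)
30U → rack 4 (remaining 12U)
6U → rack 2 (remaining 5U)
31U → rack 5 (remaining 11U)
28U → rack 6 (remaining 14U)
31U → rack 7 (remaining 11U)
Final racks: [11,26,5] [31,6] [24] [30] [31] [28] [31].

7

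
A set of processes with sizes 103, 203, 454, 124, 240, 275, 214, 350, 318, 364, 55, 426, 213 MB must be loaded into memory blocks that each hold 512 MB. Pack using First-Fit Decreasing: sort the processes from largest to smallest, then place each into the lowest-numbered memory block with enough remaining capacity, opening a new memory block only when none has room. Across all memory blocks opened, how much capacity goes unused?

Sorted descending: 454, 426, 364, 350, 318, 275, 240, 214, 213, 203, 124, 103, 55.
454 MB → memory block 1 (remaining 58 MB)
426 MB → memory block 2 (remaining 86 MB)
364 MB → memory block 3 (remaining 148 MB)
350 MB → memory block 4 (remaining 162 MB)
318 MB → memory block 5 (remaining 194 MB)
275 MB → memory block 6 (remaining 237 MB)
240 MB → memory block 7 (remaining 272 MB)
214 MB → memory block 6 (remaining 23 MB)
213 MB → memory block 7 (remaining 59 MB)
203 MB → memory block 8 (remaining 309 MB)
124 MB → memory block 3 (remaining 24 MB)
103 MB → memory block 4 (remaining 59 MB)
55 MB → memory block 1 (remaining 3 MB)
8 memory blocks × 512 MB = 4096 MB; used 3339 MB; unused 757 MB.

757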